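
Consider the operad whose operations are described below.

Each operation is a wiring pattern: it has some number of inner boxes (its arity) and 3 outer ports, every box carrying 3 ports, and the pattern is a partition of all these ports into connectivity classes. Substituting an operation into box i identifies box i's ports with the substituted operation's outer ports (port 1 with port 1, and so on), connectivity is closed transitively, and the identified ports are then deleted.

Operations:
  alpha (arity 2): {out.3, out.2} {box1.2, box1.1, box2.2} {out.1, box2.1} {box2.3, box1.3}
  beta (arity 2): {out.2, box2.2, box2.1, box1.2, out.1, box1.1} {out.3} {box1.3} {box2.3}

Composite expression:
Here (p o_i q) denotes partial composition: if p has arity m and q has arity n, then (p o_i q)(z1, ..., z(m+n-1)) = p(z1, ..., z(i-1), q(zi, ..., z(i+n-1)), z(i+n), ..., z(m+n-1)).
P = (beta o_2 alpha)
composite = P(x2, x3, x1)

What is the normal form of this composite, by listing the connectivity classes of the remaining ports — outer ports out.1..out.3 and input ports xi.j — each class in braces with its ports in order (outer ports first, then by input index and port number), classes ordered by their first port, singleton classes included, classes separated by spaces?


{out.1, out.2, x1.1, x2.1, x2.2} {out.3} {x1.2, x3.1, x3.2} {x1.3, x3.3} {x2.3}


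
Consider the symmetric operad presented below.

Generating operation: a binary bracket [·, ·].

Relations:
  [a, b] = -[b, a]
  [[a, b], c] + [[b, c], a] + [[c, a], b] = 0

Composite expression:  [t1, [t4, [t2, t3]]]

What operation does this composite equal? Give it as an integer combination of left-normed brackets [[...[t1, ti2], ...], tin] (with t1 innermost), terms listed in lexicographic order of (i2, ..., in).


A multilinear Lie element is pinned by t1-initial words (t1 innermost).
Composite bracket: [t1, [t4, [t2, t3]]]
Full expansion: 8 signed words from ab - ba (2^3 = 8).
Keep just the words that open with t1:
  from t1t2t3t4, sign -1: term -[[[t1, t2], t3], t4]
  from t1t3t2t4, sign +1: term +[[[t1, t3], t2], t4]
  from t1t4t2t3, sign +1: term +[[[t1, t4], t2], t3]
  from t1t4t3t2, sign -1: term -[[[t1, t4], t3], t2]

-[[[t1, t2], t3], t4] + [[[t1, t3], t2], t4] + [[[t1, t4], t2], t3] - [[[t1, t4], t3], t2]


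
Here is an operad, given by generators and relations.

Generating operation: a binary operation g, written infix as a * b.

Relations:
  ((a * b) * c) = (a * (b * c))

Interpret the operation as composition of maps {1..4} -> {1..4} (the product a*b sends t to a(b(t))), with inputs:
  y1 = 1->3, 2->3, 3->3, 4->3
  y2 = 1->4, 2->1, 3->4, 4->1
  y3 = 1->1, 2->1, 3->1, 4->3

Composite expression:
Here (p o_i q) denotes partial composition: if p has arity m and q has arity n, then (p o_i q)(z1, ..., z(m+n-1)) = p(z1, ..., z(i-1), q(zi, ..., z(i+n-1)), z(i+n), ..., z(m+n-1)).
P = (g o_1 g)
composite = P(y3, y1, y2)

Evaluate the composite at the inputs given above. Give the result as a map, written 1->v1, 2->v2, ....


1->1, 2->1, 3->1, 4->1

(y3 * y1) = 1->1, 2->1, 3->1, 4->1
((y3 * y1) * y2) = 1->1, 2->1, 3->1, 4->1


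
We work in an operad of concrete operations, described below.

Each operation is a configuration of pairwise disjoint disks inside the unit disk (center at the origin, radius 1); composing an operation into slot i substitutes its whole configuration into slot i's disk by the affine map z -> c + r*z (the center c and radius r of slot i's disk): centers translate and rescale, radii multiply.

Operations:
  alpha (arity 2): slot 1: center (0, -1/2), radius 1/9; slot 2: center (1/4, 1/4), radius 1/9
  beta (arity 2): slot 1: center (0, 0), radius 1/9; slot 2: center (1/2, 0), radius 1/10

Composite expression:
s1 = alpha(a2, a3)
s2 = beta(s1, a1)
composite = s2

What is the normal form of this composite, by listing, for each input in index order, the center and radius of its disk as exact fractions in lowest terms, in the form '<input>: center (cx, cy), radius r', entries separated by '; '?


Follow each a-input down from beta: c' goes to c + r*c', radius to r*r'.
tracing a2 down its 2-map path: center (0, -1/18), radius 1/81
tracing a3 down its 2-map path: center (1/36, 1/36), radius 1/81
tracing a1 down its 1-map path: center (1/2, 0), radius 1/10

a1: center (1/2, 0), radius 1/10; a2: center (0, -1/18), radius 1/81; a3: center (1/36, 1/36), radius 1/81


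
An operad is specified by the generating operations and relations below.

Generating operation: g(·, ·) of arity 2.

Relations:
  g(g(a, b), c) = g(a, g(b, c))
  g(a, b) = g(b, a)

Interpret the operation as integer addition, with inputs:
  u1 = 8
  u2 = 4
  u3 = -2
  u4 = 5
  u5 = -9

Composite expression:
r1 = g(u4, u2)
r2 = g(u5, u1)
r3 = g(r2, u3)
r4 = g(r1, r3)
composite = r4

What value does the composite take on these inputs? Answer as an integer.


6

g(u4, u2) = 9
g(u5, u1) = -1
g(g(u5, u1), u3) = -3
g(g(u4, u2), g(g(u5, u1), u3)) = 6


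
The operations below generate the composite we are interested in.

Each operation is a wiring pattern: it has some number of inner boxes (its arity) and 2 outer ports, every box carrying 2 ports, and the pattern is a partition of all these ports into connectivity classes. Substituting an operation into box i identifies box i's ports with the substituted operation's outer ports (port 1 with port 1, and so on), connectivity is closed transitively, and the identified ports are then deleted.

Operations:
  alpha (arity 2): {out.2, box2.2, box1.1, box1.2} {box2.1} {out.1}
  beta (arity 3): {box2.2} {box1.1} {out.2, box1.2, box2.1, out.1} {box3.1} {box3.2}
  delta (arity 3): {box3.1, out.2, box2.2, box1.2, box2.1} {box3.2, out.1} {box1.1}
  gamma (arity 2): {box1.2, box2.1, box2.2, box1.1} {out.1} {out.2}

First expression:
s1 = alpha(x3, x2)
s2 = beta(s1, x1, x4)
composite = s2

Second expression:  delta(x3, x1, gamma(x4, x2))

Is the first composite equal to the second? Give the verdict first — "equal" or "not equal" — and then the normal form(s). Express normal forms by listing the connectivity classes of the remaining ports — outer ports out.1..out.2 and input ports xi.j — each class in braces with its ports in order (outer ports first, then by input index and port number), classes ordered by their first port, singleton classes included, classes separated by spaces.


not equal; the first gives {out.1, out.2, x1.1, x2.2, x3.1, x3.2} {x1.2} {x2.1} {x4.1} {x4.2} and the second {out.1} {out.2, x1.1, x1.2, x3.2} {x2.1, x2.2, x4.1, x4.2} {x3.1}

The first composite normalizes to {out.1, out.2, x1.1, x2.2, x3.1, x3.2} {x1.2} {x2.1} {x4.1} {x4.2}
The second composite normalizes to {out.1} {out.2, x1.1, x1.2, x3.2} {x2.1, x2.2, x4.1, x4.2} {x3.1}
The forms do not match — not equal.


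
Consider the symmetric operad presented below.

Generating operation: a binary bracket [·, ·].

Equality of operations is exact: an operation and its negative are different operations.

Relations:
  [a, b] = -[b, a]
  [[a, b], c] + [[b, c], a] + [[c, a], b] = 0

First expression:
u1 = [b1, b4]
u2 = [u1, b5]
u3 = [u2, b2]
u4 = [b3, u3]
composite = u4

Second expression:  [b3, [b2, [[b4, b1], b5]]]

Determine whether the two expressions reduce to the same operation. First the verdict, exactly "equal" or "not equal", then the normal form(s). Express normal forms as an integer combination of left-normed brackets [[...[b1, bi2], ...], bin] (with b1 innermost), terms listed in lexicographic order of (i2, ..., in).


equal; the common form is -[[[[b1, b4], b5], b2], b3]

In normal form, the first expression is -[[[[b1, b4], b5], b2], b3]
In normal form, the second expression is -[[[[b1, b4], b5], b2], b3]
The normal forms match — equal.


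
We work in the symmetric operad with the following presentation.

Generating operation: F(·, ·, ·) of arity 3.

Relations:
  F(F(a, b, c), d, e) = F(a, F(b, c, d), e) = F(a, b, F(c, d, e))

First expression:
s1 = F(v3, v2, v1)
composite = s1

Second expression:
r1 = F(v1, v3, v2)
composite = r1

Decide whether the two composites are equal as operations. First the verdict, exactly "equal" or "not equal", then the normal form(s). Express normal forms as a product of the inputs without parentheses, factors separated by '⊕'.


not equal; first: v3 ⊕ v2 ⊕ v1; second: v1 ⊕ v3 ⊕ v2

The first composite normalizes to v3 ⊕ v2 ⊕ v1
The second composite normalizes to v1 ⊕ v3 ⊕ v2
The forms do not match — not equal.


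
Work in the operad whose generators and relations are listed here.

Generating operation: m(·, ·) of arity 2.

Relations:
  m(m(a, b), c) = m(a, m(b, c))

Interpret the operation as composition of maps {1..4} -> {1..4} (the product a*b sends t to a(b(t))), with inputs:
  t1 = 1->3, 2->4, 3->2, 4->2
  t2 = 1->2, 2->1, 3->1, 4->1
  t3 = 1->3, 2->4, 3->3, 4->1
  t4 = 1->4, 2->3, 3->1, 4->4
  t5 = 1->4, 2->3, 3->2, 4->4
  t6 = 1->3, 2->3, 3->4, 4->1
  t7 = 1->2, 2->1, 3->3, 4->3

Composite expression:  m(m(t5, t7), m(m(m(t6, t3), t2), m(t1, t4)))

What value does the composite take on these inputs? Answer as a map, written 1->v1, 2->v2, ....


1->2, 2->2, 3->2, 4->2

m(t5, t7) = 1->3, 2->4, 3->2, 4->2
m(t6, t3) = 1->4, 2->1, 3->4, 4->3
m(m(t6, t3), t2) = 1->1, 2->4, 3->4, 4->4
m(t1, t4) = 1->2, 2->2, 3->3, 4->2
m(m(m(t6, t3), t2), m(t1, t4)) = 1->4, 2->4, 3->4, 4->4
m(m(t5, t7), m(m(m(t6, t3), t2), m(t1, t4))) = 1->2, 2->2, 3->2, 4->2


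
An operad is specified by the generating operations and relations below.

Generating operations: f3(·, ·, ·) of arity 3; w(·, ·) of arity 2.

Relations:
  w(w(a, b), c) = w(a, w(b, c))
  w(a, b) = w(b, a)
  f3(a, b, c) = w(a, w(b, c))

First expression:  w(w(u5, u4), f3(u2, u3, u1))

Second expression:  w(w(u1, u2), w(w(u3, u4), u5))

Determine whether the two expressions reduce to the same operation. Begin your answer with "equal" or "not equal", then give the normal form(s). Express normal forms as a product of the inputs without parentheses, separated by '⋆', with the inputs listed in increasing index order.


equal; the common form is u1 ⋆ u2 ⋆ u3 ⋆ u4 ⋆ u5

The first expression reduces to u1 ⋆ u2 ⋆ u3 ⋆ u4 ⋆ u5
The second expression reduces to u1 ⋆ u2 ⋆ u3 ⋆ u4 ⋆ u5
The forms coincide; equal.


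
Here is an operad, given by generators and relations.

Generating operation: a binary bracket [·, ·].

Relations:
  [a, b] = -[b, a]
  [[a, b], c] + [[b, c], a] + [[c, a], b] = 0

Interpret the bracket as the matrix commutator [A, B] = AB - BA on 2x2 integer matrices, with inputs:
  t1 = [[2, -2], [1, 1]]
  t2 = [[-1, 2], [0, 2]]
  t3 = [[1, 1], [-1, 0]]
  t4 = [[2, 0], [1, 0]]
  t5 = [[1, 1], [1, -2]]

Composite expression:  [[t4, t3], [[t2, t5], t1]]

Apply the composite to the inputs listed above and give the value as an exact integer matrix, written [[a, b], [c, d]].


[[-5, 10], [-20, 5]]

[t4, t3] = [[-1, 2], [3, 1]]
[t2, t5] = [[2, -9], [3, -2]]
[[t2, t5], t1] = [[-3, 1], [-1, 3]]
[[t4, t3], [[t2, t5], t1]] = [[-5, 10], [-20, 5]]


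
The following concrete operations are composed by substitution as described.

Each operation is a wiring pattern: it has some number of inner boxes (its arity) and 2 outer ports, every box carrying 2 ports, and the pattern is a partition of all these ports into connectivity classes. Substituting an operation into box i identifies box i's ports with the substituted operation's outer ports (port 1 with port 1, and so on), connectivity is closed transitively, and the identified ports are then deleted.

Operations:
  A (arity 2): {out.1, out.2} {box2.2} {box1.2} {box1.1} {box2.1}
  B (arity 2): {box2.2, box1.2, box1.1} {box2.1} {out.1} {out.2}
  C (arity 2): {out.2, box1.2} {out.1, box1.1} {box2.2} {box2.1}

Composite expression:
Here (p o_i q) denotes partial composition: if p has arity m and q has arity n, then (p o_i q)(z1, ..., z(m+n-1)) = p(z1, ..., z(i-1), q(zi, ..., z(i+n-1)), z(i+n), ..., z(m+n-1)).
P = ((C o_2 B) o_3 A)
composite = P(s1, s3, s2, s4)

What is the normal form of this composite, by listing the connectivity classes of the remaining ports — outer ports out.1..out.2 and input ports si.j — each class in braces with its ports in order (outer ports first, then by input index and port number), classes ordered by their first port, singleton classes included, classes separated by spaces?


{out.1, s1.1} {out.2, s1.2} {s2.1} {s2.2} {s3.1, s3.2} {s4.1} {s4.2}


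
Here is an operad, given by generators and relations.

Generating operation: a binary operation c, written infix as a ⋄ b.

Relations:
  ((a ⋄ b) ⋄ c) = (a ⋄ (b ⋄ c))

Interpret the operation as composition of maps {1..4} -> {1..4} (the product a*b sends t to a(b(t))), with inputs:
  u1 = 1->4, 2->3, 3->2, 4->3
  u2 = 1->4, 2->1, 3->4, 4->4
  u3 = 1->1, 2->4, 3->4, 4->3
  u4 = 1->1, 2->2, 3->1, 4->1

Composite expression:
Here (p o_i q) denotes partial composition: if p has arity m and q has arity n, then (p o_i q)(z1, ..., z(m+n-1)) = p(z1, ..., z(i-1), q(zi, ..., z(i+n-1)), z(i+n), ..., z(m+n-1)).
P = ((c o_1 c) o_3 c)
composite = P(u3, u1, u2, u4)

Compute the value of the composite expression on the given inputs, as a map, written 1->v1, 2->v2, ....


(u3 ⋄ u1) = 1->3, 2->4, 3->4, 4->4
(u2 ⋄ u4) = 1->4, 2->1, 3->4, 4->4
((u3 ⋄ u1) ⋄ (u2 ⋄ u4)) = 1->4, 2->3, 3->4, 4->4

1->4, 2->3, 3->4, 4->4


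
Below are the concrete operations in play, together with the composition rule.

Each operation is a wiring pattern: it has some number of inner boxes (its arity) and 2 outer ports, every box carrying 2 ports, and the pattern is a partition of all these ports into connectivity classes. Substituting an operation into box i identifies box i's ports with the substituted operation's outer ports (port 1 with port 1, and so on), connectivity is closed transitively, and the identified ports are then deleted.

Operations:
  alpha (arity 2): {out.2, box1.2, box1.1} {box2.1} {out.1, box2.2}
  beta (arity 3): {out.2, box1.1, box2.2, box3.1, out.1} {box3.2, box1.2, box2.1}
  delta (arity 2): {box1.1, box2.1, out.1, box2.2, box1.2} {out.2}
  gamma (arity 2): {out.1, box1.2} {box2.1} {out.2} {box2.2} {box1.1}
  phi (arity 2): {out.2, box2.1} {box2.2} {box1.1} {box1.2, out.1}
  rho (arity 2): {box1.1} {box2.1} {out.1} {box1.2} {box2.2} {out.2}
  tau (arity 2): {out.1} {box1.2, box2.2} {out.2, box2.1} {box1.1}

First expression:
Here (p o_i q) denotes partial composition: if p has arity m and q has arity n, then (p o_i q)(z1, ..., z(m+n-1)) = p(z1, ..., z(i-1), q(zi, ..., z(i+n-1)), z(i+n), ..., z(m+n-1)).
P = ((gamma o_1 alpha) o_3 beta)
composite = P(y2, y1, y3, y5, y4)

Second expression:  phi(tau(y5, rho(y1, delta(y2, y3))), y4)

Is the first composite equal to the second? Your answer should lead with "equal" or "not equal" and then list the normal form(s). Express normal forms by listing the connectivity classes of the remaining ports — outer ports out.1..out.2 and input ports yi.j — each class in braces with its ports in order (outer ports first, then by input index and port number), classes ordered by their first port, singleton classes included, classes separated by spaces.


not equal; first: {out.1, y2.1, y2.2} {out.2} {y1.1} {y1.2} {y3.1, y4.1, y5.2} {y3.2, y4.2, y5.1}; second: {out.1} {out.2, y4.1} {y1.1} {y1.2} {y2.1, y2.2, y3.1, y3.2} {y4.2} {y5.1} {y5.2}

Normal form of the first expression: {out.1, y2.1, y2.2} {out.2} {y1.1} {y1.2} {y3.1, y4.1, y5.2} {y3.2, y4.2, y5.1}
Normal form of the second expression: {out.1} {out.2, y4.1} {y1.1} {y1.2} {y2.1, y2.2, y3.1, y3.2} {y4.2} {y5.1} {y5.2}
No match — not equal.


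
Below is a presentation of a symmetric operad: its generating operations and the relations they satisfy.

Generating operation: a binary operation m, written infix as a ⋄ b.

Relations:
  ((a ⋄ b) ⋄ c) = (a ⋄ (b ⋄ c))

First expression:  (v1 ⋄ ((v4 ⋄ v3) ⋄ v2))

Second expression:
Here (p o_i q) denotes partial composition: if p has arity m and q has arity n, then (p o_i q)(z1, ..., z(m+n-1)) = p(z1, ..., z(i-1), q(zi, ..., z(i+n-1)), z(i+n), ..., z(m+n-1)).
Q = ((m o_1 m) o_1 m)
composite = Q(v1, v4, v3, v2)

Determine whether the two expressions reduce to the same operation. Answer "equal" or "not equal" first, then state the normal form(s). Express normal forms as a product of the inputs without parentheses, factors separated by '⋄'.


The first expression, normalized: v1 ⋄ v4 ⋄ v3 ⋄ v2
The second expression, normalized: v1 ⋄ v4 ⋄ v3 ⋄ v2
The normal forms match — equal.

equal; both compose to v1 ⋄ v4 ⋄ v3 ⋄ v2


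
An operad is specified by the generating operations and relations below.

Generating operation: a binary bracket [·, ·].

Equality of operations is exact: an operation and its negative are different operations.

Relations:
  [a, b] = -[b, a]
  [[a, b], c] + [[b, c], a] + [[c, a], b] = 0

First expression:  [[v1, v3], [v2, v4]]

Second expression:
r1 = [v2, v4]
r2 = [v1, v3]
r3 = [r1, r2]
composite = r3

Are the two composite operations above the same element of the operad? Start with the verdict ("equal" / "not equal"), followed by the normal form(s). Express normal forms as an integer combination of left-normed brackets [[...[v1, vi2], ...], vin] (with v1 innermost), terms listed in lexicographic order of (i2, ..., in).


not equal: they reduce to [[[v1, v3], v2], v4] - [[[v1, v3], v4], v2] and -[[[v1, v3], v2], v4] + [[[v1, v3], v4], v2]


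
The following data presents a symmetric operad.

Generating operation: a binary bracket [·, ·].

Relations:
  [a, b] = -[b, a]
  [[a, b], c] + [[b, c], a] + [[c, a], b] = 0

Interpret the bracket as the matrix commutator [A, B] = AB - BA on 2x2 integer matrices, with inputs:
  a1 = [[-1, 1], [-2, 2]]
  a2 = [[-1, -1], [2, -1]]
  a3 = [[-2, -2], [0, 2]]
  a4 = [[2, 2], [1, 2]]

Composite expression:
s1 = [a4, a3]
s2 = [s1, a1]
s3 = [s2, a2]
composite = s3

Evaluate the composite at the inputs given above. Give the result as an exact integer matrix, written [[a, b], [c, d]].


[a4, a3] = [[2, 8], [-4, -2]]
[[a4, a3], a1] = [[-12, 28], [20, 12]]
[[[a4, a3], a1], a2] = [[76, 24], [48, -76]]

[[76, 24], [48, -76]]


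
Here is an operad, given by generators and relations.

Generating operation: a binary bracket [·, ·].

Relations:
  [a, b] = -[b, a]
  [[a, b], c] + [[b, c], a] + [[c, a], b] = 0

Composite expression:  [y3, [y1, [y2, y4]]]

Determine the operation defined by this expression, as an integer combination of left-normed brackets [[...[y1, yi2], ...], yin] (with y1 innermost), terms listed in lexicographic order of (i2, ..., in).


-[[[y1, y2], y4], y3] + [[[y1, y4], y2], y3]

Skip Jacobi rewriting: expand, keep y1-initial words, read off terms.
Composite bracket: [y3, [y1, [y2, y4]]]
The bracket unfolds into 8 signed words via [a, b] = ab - ba (2^3 = 8).
The y1-initial words carry the normal form:
  the word y1y2y4y3 carries sign -1 and contributes -[[[y1, y2], y4], y3]
  the word y1y4y2y3 carries sign +1 and contributes +[[[y1, y4], y2], y3]


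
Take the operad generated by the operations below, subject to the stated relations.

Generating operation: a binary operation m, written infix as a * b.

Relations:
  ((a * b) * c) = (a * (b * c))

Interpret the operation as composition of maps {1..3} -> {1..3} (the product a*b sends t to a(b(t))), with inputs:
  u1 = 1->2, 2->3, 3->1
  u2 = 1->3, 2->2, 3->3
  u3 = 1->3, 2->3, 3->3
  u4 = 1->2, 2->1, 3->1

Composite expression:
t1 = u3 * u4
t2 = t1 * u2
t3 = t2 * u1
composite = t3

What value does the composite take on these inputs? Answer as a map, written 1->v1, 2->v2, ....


1->3, 2->3, 3->3

(u3 * u4) = 1->3, 2->3, 3->3
((u3 * u4) * u2) = 1->3, 2->3, 3->3
(((u3 * u4) * u2) * u1) = 1->3, 2->3, 3->3


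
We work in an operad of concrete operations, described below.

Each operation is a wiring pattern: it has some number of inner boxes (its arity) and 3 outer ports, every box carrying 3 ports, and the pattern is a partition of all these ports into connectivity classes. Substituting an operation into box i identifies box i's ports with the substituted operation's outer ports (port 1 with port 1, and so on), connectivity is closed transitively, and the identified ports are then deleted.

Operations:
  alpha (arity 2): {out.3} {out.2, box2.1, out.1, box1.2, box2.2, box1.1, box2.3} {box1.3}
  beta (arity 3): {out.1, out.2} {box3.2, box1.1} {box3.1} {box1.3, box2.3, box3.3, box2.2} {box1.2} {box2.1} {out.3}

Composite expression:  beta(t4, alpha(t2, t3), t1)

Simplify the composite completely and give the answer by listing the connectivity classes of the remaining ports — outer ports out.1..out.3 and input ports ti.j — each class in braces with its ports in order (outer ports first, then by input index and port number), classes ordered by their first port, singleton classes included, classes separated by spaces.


{out.1, out.2} {out.3} {t1.1} {t1.2, t4.1} {t1.3, t2.1, t2.2, t3.1, t3.2, t3.3, t4.3} {t2.3} {t4.2}

Two ports join when wires chain via beta-identified ports.
composing alpha on (t2, t3), with out.j its own outer ports: {out.1, out.2, t2.1, t2.2, t3.1, t3.2, t3.3} {out.3} {t2.3}
composing beta on (t4, t2, t3, t1), with out.j its own outer ports: {out.1, out.2} {out.3} {t1.1} {t1.2, t4.1} {t1.3, t2.1, t2.2, t3.1, t3.2, t3.3, t4.3} {t2.3} {t4.2}


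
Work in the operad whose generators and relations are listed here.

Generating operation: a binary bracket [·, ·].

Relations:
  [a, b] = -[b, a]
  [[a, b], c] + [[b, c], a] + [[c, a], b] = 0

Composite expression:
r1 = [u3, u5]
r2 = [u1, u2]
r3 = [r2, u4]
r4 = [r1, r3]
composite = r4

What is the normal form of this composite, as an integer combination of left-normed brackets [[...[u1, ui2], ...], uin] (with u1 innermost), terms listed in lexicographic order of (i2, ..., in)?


-[[[[u1, u2], u4], u3], u5] + [[[[u1, u2], u4], u5], u3]

Skip Jacobi rewriting: expand, keep u1-initial words, read off terms.
Composite bracket: [[u3, u5], [[u1, u2], u4]]
Applying ab - ba throughout gives 16 signed words (2^4 = 16).
Words beginning with u1 determine it all:
  u1u2u4u3u5 appears with sign -1, giving the term -[[[[u1, u2], u4], u3], u5]
  u1u2u4u5u3 appears with sign +1, giving the term +[[[[u1, u2], u4], u5], u3]


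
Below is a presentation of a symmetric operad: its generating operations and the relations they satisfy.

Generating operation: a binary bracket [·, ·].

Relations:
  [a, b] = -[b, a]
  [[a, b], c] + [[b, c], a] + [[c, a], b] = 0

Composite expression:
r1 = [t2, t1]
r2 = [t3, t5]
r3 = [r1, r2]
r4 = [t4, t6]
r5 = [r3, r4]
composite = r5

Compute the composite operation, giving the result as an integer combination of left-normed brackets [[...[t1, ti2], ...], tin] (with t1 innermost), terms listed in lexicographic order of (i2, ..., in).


-[[[[[t1, t2], t3], t5], t4], t6] + [[[[[t1, t2], t3], t5], t6], t4] + [[[[[t1, t2], t5], t3], t4], t6] - [[[[[t1, t2], t5], t3], t6], t4]

A multilinear Lie element is pinned by t1-initial words (t1 innermost).
Composite bracket: [[[t2, t1], [t3, t5]], [t4, t6]]
Full expansion: 32 signed words from ab - ba (2^5 = 32).
Only words starting with t1 matter:
  word t1t2t3t5t4t6 has sign -1, contributing -[[[[[t1, t2], t3], t5], t4], t6]
  word t1t2t3t5t6t4 has sign +1, contributing +[[[[[t1, t2], t3], t5], t6], t4]
  word t1t2t5t3t4t6 has sign +1, contributing +[[[[[t1, t2], t5], t3], t4], t6]
  word t1t2t5t3t6t4 has sign -1, contributing -[[[[[t1, t2], t5], t3], t6], t4]


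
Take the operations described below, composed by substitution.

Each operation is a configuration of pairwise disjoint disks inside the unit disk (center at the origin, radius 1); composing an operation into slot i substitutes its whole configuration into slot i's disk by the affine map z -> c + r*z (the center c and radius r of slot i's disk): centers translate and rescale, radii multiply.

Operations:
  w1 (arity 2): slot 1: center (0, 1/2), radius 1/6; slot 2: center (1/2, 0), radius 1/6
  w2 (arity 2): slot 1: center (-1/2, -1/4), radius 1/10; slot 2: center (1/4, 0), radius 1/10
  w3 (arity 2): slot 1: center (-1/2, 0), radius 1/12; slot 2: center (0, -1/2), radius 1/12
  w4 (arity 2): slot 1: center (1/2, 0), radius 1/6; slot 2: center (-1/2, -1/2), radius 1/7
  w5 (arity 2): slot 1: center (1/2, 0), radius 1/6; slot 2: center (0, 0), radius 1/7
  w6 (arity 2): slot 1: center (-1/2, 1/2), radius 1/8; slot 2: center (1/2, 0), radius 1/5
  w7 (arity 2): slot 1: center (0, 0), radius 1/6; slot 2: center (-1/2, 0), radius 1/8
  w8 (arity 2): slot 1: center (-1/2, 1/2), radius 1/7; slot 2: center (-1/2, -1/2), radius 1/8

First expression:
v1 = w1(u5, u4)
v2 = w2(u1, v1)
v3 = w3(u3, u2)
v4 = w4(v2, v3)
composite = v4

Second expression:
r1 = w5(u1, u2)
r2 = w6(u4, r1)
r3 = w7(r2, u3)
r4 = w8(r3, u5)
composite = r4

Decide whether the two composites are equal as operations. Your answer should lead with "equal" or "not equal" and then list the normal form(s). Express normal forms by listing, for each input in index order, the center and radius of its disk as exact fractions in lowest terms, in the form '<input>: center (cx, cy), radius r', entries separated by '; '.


not equal; the first gives u1: center (5/12, -1/24), radius 1/60; u2: center (-1/2, -4/7), radius 1/84; u3: center (-4/7, -1/2), radius 1/84; u4: center (11/20, 0), radius 1/360; u5: center (13/24, 1/120), radius 1/360 and the second u1: center (-17/35, 1/2), radius 1/1260; u2: center (-41/84, 1/2), radius 1/1470; u3: center (-4/7, 1/2), radius 1/56; u4: center (-43/84, 43/84), radius 1/336; u5: center (-1/2, -1/2), radius 1/8

The first composite normalizes to u1: center (5/12, -1/24), radius 1/60; u2: center (-1/2, -4/7), radius 1/84; u3: center (-4/7, -1/2), radius 1/84; u4: center (11/20, 0), radius 1/360; u5: center (13/24, 1/120), radius 1/360
The second composite normalizes to u1: center (-17/35, 1/2), radius 1/1260; u2: center (-41/84, 1/2), radius 1/1470; u3: center (-4/7, 1/2), radius 1/56; u4: center (-43/84, 43/84), radius 1/336; u5: center (-1/2, -1/2), radius 1/8
They disagree, so not equal.


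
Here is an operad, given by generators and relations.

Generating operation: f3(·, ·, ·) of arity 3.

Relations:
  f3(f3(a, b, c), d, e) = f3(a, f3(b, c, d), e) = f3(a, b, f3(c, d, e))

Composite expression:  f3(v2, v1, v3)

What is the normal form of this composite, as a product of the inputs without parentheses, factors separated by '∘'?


v2 ∘ v1 ∘ v3

Under associativity of f3, the answer is the v's in reading order.
f3(v2, v1, v3) flattens to v2 ∘ v1 ∘ v3


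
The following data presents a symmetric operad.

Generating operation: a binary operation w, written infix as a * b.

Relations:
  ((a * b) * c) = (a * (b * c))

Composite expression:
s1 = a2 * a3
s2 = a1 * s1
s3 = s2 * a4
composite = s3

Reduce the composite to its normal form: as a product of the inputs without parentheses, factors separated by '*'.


a1 * a2 * a3 * a4

The w-tree's shape is irrelevant; the a-reading-order decides.
(a2 * a3) unparenthesizes to a2 * a3
(a1 * (a2 * a3)) unparenthesizes to a1 * a2 * a3
((a1 * (a2 * a3)) * a4) unparenthesizes to a1 * a2 * a3 * a4


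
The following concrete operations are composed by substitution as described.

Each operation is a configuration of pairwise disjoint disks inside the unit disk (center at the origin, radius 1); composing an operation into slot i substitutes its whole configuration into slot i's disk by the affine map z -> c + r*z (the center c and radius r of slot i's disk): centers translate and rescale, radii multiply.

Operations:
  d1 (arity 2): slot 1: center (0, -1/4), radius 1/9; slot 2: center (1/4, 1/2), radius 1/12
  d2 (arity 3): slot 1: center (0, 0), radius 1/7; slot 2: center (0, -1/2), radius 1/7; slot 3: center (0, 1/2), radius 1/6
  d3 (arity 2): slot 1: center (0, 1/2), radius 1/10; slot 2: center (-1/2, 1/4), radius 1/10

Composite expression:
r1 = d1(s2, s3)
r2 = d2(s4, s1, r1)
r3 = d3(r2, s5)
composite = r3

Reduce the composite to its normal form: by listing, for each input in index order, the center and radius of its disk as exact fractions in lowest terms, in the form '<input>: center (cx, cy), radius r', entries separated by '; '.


s1: center (0, 9/20), radius 1/70; s2: center (0, 131/240), radius 1/540; s3: center (1/240, 67/120), radius 1/720; s4: center (0, 1/2), radius 1/70; s5: center (-1/2, 1/4), radius 1/10

Nesting under d3 composes maps z -> c + r*z down each s-path.
for s4, the 2-step affine chain lands on center (0, 1/2), radius 1/70
for s1, the 2-step affine chain lands on center (0, 9/20), radius 1/70
for s2, the 3-step affine chain lands on center (0, 131/240), radius 1/540
for s3, the 3-step affine chain lands on center (1/240, 67/120), radius 1/720
for s5, the 1-step affine chain lands on center (-1/2, 1/4), radius 1/10


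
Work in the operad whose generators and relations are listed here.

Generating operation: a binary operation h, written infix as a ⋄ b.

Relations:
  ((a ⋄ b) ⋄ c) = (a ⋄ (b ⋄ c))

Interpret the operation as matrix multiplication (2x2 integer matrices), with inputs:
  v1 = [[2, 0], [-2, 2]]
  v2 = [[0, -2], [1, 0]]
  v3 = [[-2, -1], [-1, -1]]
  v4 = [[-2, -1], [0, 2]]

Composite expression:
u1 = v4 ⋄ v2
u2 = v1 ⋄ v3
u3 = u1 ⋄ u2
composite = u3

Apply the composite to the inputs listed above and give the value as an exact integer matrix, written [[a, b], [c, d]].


[[12, 2], [-8, -4]]

(v4 ⋄ v2) = [[-1, 4], [2, 0]]
(v1 ⋄ v3) = [[-4, -2], [2, 0]]
((v4 ⋄ v2) ⋄ (v1 ⋄ v3)) = [[12, 2], [-8, -4]]


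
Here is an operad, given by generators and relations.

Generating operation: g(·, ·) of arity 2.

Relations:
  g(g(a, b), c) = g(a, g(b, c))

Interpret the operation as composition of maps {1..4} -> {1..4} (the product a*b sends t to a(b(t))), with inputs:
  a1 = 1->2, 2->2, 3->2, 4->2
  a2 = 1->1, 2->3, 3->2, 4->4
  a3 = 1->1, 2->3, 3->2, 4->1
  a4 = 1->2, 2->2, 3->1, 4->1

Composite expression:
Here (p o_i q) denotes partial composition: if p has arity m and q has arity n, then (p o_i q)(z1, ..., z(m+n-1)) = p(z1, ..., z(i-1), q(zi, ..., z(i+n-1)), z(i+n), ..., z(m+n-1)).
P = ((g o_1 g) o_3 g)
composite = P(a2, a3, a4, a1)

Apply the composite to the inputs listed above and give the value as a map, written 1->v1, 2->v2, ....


g(a2, a3) = 1->1, 2->2, 3->3, 4->1
g(a4, a1) = 1->2, 2->2, 3->2, 4->2
g(g(a2, a3), g(a4, a1)) = 1->2, 2->2, 3->2, 4->2

1->2, 2->2, 3->2, 4->2


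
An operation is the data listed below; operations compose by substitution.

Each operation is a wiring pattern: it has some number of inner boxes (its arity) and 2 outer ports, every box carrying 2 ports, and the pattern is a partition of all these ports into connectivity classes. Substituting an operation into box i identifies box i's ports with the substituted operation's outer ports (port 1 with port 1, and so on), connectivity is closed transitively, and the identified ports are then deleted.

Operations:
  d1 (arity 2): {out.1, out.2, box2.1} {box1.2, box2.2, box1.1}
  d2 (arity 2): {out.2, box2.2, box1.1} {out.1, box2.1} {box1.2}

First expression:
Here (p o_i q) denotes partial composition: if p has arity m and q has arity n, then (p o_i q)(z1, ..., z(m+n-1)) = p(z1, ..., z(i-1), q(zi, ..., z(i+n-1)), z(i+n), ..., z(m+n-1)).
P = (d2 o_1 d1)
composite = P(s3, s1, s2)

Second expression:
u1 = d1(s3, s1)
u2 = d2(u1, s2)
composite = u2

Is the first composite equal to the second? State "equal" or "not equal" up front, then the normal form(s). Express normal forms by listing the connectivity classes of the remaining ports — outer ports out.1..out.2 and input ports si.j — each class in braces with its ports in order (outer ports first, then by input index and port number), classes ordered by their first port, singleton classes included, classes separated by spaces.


equal: each reduces to {out.1, s2.1} {out.2, s1.1, s2.2} {s1.2, s3.1, s3.2}

In normal form, the first expression is {out.1, s2.1} {out.2, s1.1, s2.2} {s1.2, s3.1, s3.2}
In normal form, the second expression is {out.1, s2.1} {out.2, s1.1, s2.2} {s1.2, s3.1, s3.2}
The forms coincide; equal.


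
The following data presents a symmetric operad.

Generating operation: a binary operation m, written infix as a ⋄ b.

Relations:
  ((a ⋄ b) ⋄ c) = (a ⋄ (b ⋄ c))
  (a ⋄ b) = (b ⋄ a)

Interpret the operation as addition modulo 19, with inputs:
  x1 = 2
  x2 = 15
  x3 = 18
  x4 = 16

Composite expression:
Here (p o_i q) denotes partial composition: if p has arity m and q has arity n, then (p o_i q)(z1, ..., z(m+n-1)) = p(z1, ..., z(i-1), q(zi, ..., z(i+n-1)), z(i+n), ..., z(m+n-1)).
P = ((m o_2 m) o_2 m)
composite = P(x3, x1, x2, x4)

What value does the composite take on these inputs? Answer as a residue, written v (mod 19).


(x1 ⋄ x2) = 17
((x1 ⋄ x2) ⋄ x4) = 14
(x3 ⋄ ((x1 ⋄ x2) ⋄ x4)) = 13

13 (mod 19)


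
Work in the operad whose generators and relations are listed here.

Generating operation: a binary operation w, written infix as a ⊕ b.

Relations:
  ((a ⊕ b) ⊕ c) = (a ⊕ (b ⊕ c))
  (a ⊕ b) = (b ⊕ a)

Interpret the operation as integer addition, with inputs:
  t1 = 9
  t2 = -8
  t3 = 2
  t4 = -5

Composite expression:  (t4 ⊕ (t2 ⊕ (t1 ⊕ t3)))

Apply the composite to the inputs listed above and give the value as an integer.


-2

(t1 ⊕ t3) = 11
(t2 ⊕ (t1 ⊕ t3)) = 3
(t4 ⊕ (t2 ⊕ (t1 ⊕ t3))) = -2


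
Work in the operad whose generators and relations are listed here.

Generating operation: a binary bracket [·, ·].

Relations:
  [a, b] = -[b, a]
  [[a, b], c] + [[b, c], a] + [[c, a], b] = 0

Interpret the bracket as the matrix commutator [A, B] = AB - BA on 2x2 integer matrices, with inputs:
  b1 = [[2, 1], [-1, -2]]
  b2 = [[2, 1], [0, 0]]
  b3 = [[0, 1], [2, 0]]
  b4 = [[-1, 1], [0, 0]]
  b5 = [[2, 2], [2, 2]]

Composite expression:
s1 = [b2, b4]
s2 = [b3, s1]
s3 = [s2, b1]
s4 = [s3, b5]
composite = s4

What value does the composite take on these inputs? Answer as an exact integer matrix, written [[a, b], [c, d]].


[b2, b4] = [[0, 3], [0, 0]]
[b3, [b2, b4]] = [[-6, 0], [0, 6]]
[[b3, [b2, b4]], b1] = [[0, -12], [-12, 0]]
[[[b3, [b2, b4]], b1], b5] = [[0, 0], [0, 0]]

[[0, 0], [0, 0]]


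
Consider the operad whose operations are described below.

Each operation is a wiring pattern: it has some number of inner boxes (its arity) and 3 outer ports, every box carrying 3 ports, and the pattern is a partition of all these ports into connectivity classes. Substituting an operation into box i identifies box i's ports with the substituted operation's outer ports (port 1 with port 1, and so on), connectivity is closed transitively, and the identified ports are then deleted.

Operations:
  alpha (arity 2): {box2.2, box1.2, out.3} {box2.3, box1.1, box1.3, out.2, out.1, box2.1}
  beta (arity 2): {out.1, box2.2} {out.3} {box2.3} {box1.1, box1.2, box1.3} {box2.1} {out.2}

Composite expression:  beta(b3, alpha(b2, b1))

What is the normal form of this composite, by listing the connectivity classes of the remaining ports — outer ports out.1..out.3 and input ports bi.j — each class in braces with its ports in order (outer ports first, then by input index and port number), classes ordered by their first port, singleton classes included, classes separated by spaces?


{out.1, b1.1, b1.3, b2.1, b2.3} {out.2} {out.3} {b1.2, b2.2} {b3.1, b3.2, b3.3}

Treat the ports identified at beta as solder joints: merge, then drop.
through alpha, on inputs (b2, b1): {out.1, out.2, b1.1, b1.3, b2.1, b2.3} {out.3, b1.2, b2.2} (out.j = stage outer ports)
through beta, on inputs (b3, b2, b1): {out.1, b1.1, b1.3, b2.1, b2.3} {out.2} {out.3} {b1.2, b2.2} {b3.1, b3.2, b3.3} (out.j = stage outer ports)


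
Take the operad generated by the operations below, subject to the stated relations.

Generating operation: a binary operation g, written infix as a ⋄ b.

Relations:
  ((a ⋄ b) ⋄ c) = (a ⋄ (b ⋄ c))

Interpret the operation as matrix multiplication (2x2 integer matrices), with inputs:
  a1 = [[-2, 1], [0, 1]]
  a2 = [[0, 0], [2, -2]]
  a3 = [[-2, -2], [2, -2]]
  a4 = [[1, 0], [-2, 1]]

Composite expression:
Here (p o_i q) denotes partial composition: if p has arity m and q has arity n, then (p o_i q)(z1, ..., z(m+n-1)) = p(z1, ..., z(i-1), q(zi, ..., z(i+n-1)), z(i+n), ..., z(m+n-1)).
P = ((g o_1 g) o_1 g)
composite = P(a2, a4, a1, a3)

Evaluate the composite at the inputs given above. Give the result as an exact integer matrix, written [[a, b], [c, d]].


(a2 ⋄ a4) = [[0, 0], [6, -2]]
((a2 ⋄ a4) ⋄ a1) = [[0, 0], [-12, 4]]
(((a2 ⋄ a4) ⋄ a1) ⋄ a3) = [[0, 0], [32, 16]]

[[0, 0], [32, 16]]


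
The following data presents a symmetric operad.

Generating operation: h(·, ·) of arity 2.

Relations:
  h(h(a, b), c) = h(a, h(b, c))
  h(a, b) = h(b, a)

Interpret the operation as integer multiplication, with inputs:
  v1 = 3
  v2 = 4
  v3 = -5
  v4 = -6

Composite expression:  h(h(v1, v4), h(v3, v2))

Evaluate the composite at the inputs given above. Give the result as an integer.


360

h(v1, v4) = -18
h(v3, v2) = -20
h(h(v1, v4), h(v3, v2)) = 360


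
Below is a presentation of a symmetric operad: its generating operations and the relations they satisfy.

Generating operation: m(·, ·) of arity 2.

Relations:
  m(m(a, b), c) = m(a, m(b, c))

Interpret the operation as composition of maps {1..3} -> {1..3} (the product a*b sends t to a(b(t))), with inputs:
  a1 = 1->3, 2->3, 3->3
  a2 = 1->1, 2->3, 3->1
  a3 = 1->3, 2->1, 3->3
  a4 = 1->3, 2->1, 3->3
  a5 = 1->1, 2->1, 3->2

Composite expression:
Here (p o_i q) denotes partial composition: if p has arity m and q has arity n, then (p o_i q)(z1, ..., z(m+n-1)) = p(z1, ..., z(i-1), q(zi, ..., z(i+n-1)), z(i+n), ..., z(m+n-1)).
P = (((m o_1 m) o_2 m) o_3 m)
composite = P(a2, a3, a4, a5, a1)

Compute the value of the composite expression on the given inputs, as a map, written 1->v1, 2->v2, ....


1->1, 2->1, 3->1

m(a4, a5) = 1->3, 2->3, 3->1
m(a3, m(a4, a5)) = 1->3, 2->3, 3->3
m(a2, m(a3, m(a4, a5))) = 1->1, 2->1, 3->1
m(m(a2, m(a3, m(a4, a5))), a1) = 1->1, 2->1, 3->1


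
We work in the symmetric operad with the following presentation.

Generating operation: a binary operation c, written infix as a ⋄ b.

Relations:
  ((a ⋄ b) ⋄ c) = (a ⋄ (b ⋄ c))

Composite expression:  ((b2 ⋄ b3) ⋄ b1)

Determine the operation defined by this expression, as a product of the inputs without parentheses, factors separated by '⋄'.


Associativity of c dissolves the nesting; only the b-input order survives.
(b2 ⋄ b3) unparenthesizes to b2 ⋄ b3
((b2 ⋄ b3) ⋄ b1) unparenthesizes to b2 ⋄ b3 ⋄ b1

b2 ⋄ b3 ⋄ b1


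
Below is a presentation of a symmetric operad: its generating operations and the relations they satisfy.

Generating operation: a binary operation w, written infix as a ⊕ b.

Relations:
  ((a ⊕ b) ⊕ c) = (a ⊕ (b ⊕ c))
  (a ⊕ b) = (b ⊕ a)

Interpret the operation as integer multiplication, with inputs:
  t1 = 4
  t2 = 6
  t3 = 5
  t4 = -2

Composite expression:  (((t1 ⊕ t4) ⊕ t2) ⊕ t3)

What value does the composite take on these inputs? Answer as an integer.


-240

(t1 ⊕ t4) = -8
((t1 ⊕ t4) ⊕ t2) = -48
(((t1 ⊕ t4) ⊕ t2) ⊕ t3) = -240


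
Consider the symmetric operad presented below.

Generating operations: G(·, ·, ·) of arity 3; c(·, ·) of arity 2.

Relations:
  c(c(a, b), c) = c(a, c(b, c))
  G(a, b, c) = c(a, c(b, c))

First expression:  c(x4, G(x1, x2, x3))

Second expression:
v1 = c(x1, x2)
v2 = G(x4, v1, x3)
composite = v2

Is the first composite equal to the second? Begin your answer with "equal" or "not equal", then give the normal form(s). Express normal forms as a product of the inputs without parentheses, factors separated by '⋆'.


equal; the common form is x4 ⋆ x1 ⋆ x2 ⋆ x3

In normal form, the first expression is x4 ⋆ x1 ⋆ x2 ⋆ x3
In normal form, the second expression is x4 ⋆ x1 ⋆ x2 ⋆ x3
Both agree, so they are equal.


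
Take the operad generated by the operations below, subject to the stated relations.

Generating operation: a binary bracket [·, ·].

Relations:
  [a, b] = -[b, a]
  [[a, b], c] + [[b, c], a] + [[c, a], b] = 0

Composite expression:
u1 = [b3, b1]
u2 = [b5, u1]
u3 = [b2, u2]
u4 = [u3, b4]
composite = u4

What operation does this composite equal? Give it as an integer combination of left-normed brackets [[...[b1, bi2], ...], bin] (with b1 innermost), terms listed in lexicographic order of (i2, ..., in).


In the tensor algebra, words opening b1 carry the b1-anchored form.
Composite bracket: [[b2, [b5, [b3, b1]]], b4]
Applying ab - ba throughout gives 16 signed words (2^4 = 16).
Coefficients come from the b1-initial words:
  b1b3b5b2b4 appears with sign -1, giving the term -[[[[b1, b3], b5], b2], b4]

-[[[[b1, b3], b5], b2], b4]
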